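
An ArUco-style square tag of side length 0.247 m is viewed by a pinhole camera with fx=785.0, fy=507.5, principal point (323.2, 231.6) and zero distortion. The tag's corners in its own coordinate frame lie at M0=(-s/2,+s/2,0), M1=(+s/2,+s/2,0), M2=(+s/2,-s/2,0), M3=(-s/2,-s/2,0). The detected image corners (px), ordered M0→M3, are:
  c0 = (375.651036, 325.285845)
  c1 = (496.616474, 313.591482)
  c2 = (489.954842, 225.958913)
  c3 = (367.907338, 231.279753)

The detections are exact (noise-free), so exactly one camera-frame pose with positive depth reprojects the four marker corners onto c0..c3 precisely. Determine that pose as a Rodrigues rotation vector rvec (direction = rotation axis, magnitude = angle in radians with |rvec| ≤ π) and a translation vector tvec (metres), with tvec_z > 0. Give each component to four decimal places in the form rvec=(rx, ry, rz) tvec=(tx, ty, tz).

rvec=(0.0149, -0.4052, -0.0593) tvec=(0.1955, 0.1150, 1.3764)

Intrinsics K: fx=785.0, fy=507.5, cx=323.2, cy=231.6
Marker side s = 0.247 m; corners in marker frame (Z=0):
  M0 = (-0.1235, +0.1235, 0)
  M1 = (+0.1235, +0.1235, 0)
  M2 = (+0.1235, -0.1235, 0)
  M3 = (-0.1235, -0.1235, 0)
Detected image corners:
  c0 = (375.651036, 325.285845) px
  c1 = (496.616474, 313.591482) px
  c2 = (489.954842, 225.958913) px
  c3 = (367.907338, 231.279753) px
Planar DLT: solve 8×8 A·h = b for H (H[2,2]=1):
  H  [+615.58982 +37.34723 +434.68612]
  H  [+43.87385 +372.46965 +273.98594]
  H  [+0.28591 +0.01911 +1.00000]
B = K⁻¹H; ‖b₁‖=0.726549, ‖b₂‖=0.726549; λ = 2/(‖b₁‖+‖b₂‖) = 1.376370, sign → tz>0 ⇒ λ=+1.376370
r₁ = λ·B[:,0] = (+0.91732,-0.06060,+0.39352); r₂ = λ·B[:,1] = (+0.05466,+0.99816,+0.02630)
r₃ = r₁×r₂ = (-0.39439,-0.00261,+0.91894); SVD([r₁ r₂ r₃]) → R = UVᵀ:
  R  [+0.91732 +0.05466 -0.39439]
  R  [-0.06060 +0.99816 -0.00261]
  R  [+0.39352 +0.02630 +0.91894]
t = (+0.19547, +0.11495, +1.37637) m
tr R = 2.834416; θ = arccos((tr R − 1)/2) = 0.409782 rad = 23.479°
axis k = ((R−Rᵀ)₃₂, (R−Rᵀ)₁₃, (R−Rᵀ)₂₁) / (2 sinθ) = (+0.036284, -0.988819, -0.144640)
rvec = θ·k = (+0.014869, -0.405200, -0.059271)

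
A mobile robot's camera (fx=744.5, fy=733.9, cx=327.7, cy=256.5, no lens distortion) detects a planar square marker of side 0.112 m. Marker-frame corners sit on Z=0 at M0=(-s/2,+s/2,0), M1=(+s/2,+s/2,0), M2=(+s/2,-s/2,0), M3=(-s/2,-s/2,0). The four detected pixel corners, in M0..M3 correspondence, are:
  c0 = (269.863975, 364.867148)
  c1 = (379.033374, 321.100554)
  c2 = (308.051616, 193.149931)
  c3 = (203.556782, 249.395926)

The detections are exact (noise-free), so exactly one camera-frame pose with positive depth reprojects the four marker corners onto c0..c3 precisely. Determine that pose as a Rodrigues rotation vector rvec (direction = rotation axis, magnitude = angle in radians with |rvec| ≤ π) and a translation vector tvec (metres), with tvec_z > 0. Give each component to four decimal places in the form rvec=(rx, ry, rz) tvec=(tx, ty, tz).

Intrinsics K: fx=744.5, fy=733.9, cx=327.7, cy=256.5
Marker side s = 0.112 m; corners in marker frame (Z=0):
  M0 = (-0.0560, +0.0560, 0)
  M1 = (+0.0560, +0.0560, 0)
  M2 = (+0.0560, -0.0560, 0)
  M3 = (-0.0560, -0.0560, 0)
Detected image corners:
  c0 = (269.863975, 364.867148) px
  c1 = (379.033374, 321.100554) px
  c2 = (308.051616, 193.149931) px
  c3 = (203.556782, 249.395926) px
Planar DLT: solve 8×8 A·h = b for H (H[2,2]=1):
  H  [+707.06789 +657.24695 +287.88047]
  H  [-686.16169 +1128.14349 +283.85293]
  H  [-0.85126 +0.15629 +1.00000]
B = K⁻¹H; ‖b₁‖=1.698540, ‖b₂‖=1.698540; λ = 2/(‖b₁‖+‖b₂‖) = 0.588741, sign → tz>0 ⇒ λ=+0.588741
r₁ = λ·B[:,0] = (+0.77974,-0.37528,-0.50117); r₂ = λ·B[:,1] = (+0.47924,+0.87285,+0.09202)
r₃ = r₁×r₂ = (+0.40291,-0.31193,+0.86044); SVD([r₁ r₂ r₃]) → R = UVᵀ:
  R  [+0.77974 +0.47924 +0.40291]
  R  [-0.37528 +0.87285 -0.31193]
  R  [-0.50117 +0.09202 +0.86044]
t = (-0.03149, +0.02194, +0.58874) m
tr R = 2.513025; θ = arccos((tr R − 1)/2) = 0.712832 rad = 40.842°
axis k = ((R−Rᵀ)₃₂, (R−Rᵀ)₁₃, (R−Rᵀ)₂₁) / (2 sinθ) = (+0.308837, +0.691219, -0.653327)
rvec = θ·k = (+0.220149, +0.492723, -0.465713)

rvec=(0.2201, 0.4927, -0.4657) tvec=(-0.0315, 0.0219, 0.5887)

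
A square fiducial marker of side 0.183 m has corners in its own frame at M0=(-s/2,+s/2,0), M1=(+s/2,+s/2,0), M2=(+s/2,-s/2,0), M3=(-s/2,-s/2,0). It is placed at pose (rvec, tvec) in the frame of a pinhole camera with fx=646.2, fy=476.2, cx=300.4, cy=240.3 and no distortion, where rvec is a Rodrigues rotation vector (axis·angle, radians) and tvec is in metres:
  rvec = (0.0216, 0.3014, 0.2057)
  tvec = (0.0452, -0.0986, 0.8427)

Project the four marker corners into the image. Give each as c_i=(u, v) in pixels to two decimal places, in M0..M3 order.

Intrinsics K: fx=646.2, fy=476.2, cx=300.4, cy=240.3
Marker side s = 0.183 m; corners in marker frame (Z=0):
  M0 = (-0.0915, +0.0915, 0)
  M1 = (+0.0915, +0.0915, 0)
  M2 = (+0.0915, -0.0915, 0)
  M3 = (-0.0915, -0.0915, 0)
rvec = (0.0216, 0.3014, 0.2057), |rvec| = θ = 0.36554 rad = 20.944°
Rodrigues: sinθ=0.35746, 1−cosθ=0.06607; R = I + sinθ·[k]× + (1−cosθ)·[k]×²:
    [+0.93416 -0.19793 +0.29693]
    [+0.20437 +0.97885 +0.00953]
    [-0.29254 +0.05178 +0.95485]
t = (0.0452, -0.0986, 0.8427) m
M0: Pc = R·M0+t = (-0.05839, -0.02774, +0.87420); u = 646.2·(-0.05839)/0.87420 + 300.4 = 257.2416, v = 476.2·(-0.02774)/0.87420 + 240.3 = 225.1920
M1: Pc = R·M1+t = (+0.11257, +0.00966, +0.82067); u = 646.2·(+0.11257)/0.82067 + 300.4 = 389.0343, v = 476.2·(+0.00966)/0.82067 + 240.3 = 245.9078
M2: Pc = R·M2+t = (+0.14879, -0.16946, +0.81120); u = 646.2·(+0.14879)/0.81120 + 300.4 = 418.9235, v = 476.2·(-0.16946)/0.81120 + 240.3 = 140.8182
M3: Pc = R·M3+t = (-0.02217, -0.20686, +0.86473); u = 646.2·(-0.02217)/0.86473 + 300.4 = 283.8364, v = 476.2·(-0.20686)/0.86473 + 240.3 = 126.3814

c0=(257.24, 225.19) c1=(389.03, 245.91) c2=(418.92, 140.82) c3=(283.84, 126.38)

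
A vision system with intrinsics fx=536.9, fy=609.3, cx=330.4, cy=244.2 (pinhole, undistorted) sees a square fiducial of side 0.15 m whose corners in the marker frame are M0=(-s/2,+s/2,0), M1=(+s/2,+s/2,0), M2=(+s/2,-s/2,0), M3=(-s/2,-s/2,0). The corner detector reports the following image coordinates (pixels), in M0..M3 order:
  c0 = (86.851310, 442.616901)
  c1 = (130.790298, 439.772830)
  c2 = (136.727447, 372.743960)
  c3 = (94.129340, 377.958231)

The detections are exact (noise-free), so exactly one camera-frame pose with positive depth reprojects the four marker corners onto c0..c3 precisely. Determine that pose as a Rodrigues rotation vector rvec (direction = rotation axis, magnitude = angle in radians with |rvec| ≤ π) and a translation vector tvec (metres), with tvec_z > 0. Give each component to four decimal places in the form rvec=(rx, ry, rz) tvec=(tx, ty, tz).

rvec=(-0.3489, 0.4008, -0.0982) tvec=(-0.5827, 0.3840, 1.4309)

Intrinsics K: fx=536.9, fy=609.3, cx=330.4, cy=244.2
Marker side s = 0.15 m; corners in marker frame (Z=0):
  M0 = (-0.0750, +0.0750, 0)
  M1 = (+0.0750, +0.0750, 0)
  M2 = (+0.0750, -0.0750, 0)
  M3 = (-0.0750, -0.0750, 0)
Detected image corners:
  c0 = (86.851310, 442.616901) px
  c1 = (130.790298, 439.772830) px
  c2 = (136.727447, 372.743960) px
  c3 = (94.129340, 377.958231) px
Planar DLT: solve 8×8 A·h = b for H (H[2,2]=1):
  H  [+259.78205 -71.66724 +111.77167]
  H  [-131.11933 +338.55971 +407.70524]
  H  [-0.25501 -0.24554 +1.00000]
B = K⁻¹H; ‖b₁‖=0.698856, ‖b₂‖=0.698856; λ = 2/(‖b₁‖+‖b₂‖) = 1.430910, sign → tz>0 ⇒ λ=+1.430910
r₁ = λ·B[:,0] = (+0.91690,-0.16168,-0.36489); r₂ = λ·B[:,1] = (+0.02521,+0.93591,-0.35135)
r₃ = r₁×r₂ = (+0.39831,+0.31295,+0.86221); SVD([r₁ r₂ r₃]) → R = UVᵀ:
  R  [+0.91690 +0.02521 +0.39831]
  R  [-0.16168 +0.93591 +0.31295]
  R  [-0.36489 -0.35135 +0.86221]
t = (-0.58267, +0.38398, +1.43091) m
tr R = 2.715021; θ = arccos((tr R − 1)/2) = 0.540386 rad = 30.962°
axis k = ((R−Rᵀ)₃₂, (R−Rᵀ)₁₃, (R−Rᵀ)₂₁) / (2 sinθ) = (-0.645619, +0.741744, -0.181638)
rvec = θ·k = (-0.348883, +0.400828, -0.098154)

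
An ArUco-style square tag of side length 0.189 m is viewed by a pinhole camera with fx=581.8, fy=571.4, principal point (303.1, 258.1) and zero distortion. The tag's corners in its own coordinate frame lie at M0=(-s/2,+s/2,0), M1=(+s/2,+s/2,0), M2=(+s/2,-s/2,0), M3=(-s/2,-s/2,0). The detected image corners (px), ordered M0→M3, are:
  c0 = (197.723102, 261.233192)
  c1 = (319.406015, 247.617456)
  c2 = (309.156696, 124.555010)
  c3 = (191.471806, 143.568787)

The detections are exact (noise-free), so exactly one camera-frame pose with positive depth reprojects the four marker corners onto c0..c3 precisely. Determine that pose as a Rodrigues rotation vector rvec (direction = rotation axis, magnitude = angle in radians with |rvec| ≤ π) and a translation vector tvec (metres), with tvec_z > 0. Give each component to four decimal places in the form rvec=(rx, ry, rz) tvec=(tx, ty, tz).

rvec=(-0.1295, 0.2350, -0.0930) tvec=(-0.0753, -0.0986, 0.8725)

Intrinsics K: fx=581.8, fy=571.4, cx=303.1, cy=258.1
Marker side s = 0.189 m; corners in marker frame (Z=0):
  M0 = (-0.0945, +0.0945, 0)
  M1 = (+0.0945, +0.0945, 0)
  M2 = (+0.0945, -0.0945, 0)
  M3 = (-0.0945, -0.0945, 0)
Detected image corners:
  c0 = (197.723102, 261.233192) px
  c1 = (319.406015, 247.617456) px
  c2 = (309.156696, 124.555010) px
  c3 = (191.471806, 143.568787) px
Planar DLT: solve 8×8 A·h = b for H (H[2,2]=1):
  H  [+567.23307 +2.96251 +252.91377]
  H  [-136.81176 +605.62832 +193.53943]
  H  [-0.25883 -0.15890 +1.00000]
B = K⁻¹H; ‖b₁‖=1.146154, ‖b₂‖=1.146154; λ = 2/(‖b₁‖+‖b₂‖) = 0.872483, sign → tz>0 ⇒ λ=+0.872483
r₁ = λ·B[:,0] = (+0.96829,-0.10690,-0.22582); r₂ = λ·B[:,1] = (+0.07667,+0.98737,-0.13864)
r₃ = r₁×r₂ = (+0.23779,+0.11693,+0.96425); SVD([r₁ r₂ r₃]) → R = UVᵀ:
  R  [+0.96829 +0.07667 +0.23779]
  R  [-0.10690 +0.98737 +0.11693]
  R  [-0.22582 -0.13864 +0.96425]
t = (-0.07526, -0.09858, +0.87248) m
tr R = 2.919908; θ = arccos((tr R − 1)/2) = 0.283958 rad = 16.270°
axis k = ((R−Rᵀ)₃₂, (R−Rᵀ)₁₃, (R−Rᵀ)₂₁) / (2 sinθ) = (-0.456118, +0.827421, -0.327614)
rvec = θ·k = (-0.129518, +0.234953, -0.093029)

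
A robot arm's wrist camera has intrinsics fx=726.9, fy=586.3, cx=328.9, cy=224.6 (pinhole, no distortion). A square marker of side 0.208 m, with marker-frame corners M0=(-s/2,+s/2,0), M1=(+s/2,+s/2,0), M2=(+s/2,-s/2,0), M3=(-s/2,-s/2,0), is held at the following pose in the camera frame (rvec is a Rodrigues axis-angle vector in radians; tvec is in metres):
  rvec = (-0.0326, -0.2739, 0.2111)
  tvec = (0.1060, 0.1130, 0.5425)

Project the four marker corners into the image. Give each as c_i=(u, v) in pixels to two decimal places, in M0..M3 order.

c0=(310.46, 446.69) c1=(564.58, 470.69) c2=(612.54, 258.50) c3=(369.64, 212.65)

Intrinsics K: fx=726.9, fy=586.3, cx=328.9, cy=224.6
Marker side s = 0.208 m; corners in marker frame (Z=0):
  M0 = (-0.1040, +0.1040, 0)
  M1 = (+0.1040, +0.1040, 0)
  M2 = (+0.1040, -0.1040, 0)
  M3 = (-0.1040, -0.1040, 0)
rvec = (-0.0326, -0.2739, 0.2111), |rvec| = θ = 0.34734 rad = 19.901°
Rodrigues: sinθ=0.34040, 1−cosθ=0.05972; R = I + sinθ·[k]× + (1−cosθ)·[k]×²:
    [+0.94081 -0.20246 -0.27183]
    [+0.21130 +0.97742 +0.00333]
    [+0.26502 -0.06057 +0.96234]
t = (0.1060, 0.1130, 0.5425) m
M0: Pc = R·M0+t = (-0.01290, +0.19268, +0.50864); u = 726.9·(-0.01290)/0.50864 + 328.9 = 310.4648, v = 586.3·(+0.19268)/0.50864 + 224.6 = 446.6945
M1: Pc = R·M1+t = (+0.18279, +0.23663, +0.56376); u = 726.9·(+0.18279)/0.56376 + 328.9 = 564.5817, v = 586.3·(+0.23663)/0.56376 + 224.6 = 470.6859
M2: Pc = R·M2+t = (+0.22490, +0.03332, +0.57636); u = 726.9·(+0.22490)/0.57636 + 328.9 = 612.5410, v = 586.3·(+0.03332)/0.57636 + 224.6 = 258.4987
M3: Pc = R·M3+t = (+0.02921, -0.01063, +0.52124); u = 726.9·(+0.02921)/0.52124 + 328.9 = 369.6382, v = 586.3·(-0.01063)/0.52124 + 224.6 = 212.6471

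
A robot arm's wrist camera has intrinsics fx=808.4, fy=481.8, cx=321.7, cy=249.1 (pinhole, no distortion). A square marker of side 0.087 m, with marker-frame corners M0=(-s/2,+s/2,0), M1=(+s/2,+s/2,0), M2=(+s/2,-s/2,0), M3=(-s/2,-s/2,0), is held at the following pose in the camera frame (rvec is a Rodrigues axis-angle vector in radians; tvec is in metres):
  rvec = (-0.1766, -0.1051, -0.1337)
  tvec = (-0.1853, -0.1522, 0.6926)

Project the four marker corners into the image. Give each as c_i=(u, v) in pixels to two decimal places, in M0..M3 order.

Intrinsics K: fx=808.4, fy=481.8, cx=321.7, cy=249.1
Marker side s = 0.087 m; corners in marker frame (Z=0):
  M0 = (-0.0435, +0.0435, 0)
  M1 = (+0.0435, +0.0435, 0)
  M2 = (+0.0435, -0.0435, 0)
  M3 = (-0.0435, -0.0435, 0)
rvec = (-0.1766, -0.1051, -0.1337), |rvec| = θ = 0.24517 rad = 14.047°
Rodrigues: sinθ=0.24272, 1−cosθ=0.02990; R = I + sinθ·[k]× + (1−cosθ)·[k]×²:
    [+0.98561 +0.14160 -0.09230]
    [-0.12313 +0.97559 +0.18183]
    [+0.11580 -0.16785 +0.97899]
t = (-0.1853, -0.1522, 0.6926) m
M0: Pc = R·M0+t = (-0.22201, -0.10441, +0.68026); u = 808.4·(-0.22201)/0.68026 + 321.7 = 57.8653, v = 481.8·(-0.10441)/0.68026 + 249.1 = 175.1540
M1: Pc = R·M1+t = (-0.13627, -0.11512, +0.69034); u = 808.4·(-0.13627)/0.69034 + 321.7 = 162.1288, v = 481.8·(-0.11512)/0.69034 + 249.1 = 168.7567
M2: Pc = R·M2+t = (-0.14859, -0.19999, +0.70494); u = 808.4·(-0.14859)/0.70494 + 321.7 = 151.3072, v = 481.8·(-0.19999)/0.70494 + 249.1 = 112.4110
M3: Pc = R·M3+t = (-0.23433, -0.18928, +0.69486); u = 808.4·(-0.23433)/0.69486 + 321.7 = 49.0779, v = 481.8·(-0.18928)/0.69486 + 249.1 = 117.8570

c0=(57.87, 175.15) c1=(162.13, 168.76) c2=(151.31, 112.41) c3=(49.08, 117.86)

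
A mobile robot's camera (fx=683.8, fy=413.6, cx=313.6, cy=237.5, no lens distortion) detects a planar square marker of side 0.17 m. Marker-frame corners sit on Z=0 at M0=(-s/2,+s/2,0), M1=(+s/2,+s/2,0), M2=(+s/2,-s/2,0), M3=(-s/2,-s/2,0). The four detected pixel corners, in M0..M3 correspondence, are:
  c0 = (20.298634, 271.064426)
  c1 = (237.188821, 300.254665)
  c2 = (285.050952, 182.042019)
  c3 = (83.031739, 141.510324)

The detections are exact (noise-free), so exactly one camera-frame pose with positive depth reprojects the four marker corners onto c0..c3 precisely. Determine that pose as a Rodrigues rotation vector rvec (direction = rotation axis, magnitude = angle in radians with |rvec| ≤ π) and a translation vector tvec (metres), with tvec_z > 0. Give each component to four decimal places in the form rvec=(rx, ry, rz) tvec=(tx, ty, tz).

Intrinsics K: fx=683.8, fy=413.6, cx=313.6, cy=237.5
Marker side s = 0.17 m; corners in marker frame (Z=0):
  M0 = (-0.0850, +0.0850, 0)
  M1 = (+0.0850, +0.0850, 0)
  M2 = (+0.0850, -0.0850, 0)
  M3 = (-0.0850, -0.0850, 0)
Detected image corners:
  c0 = (20.298634, 271.064426) px
  c1 = (237.188821, 300.254665) px
  c2 = (285.050952, 182.042019) px
  c3 = (83.031739, 141.510324) px
Planar DLT: solve 8×8 A·h = b for H (H[2,2]=1):
  H  [+1326.63921 -363.11096 +162.43133]
  H  [+342.41189 +669.62987 +223.27261]
  H  [+0.61068 -0.25641 +1.00000]
B = K⁻¹H; ‖b₁‖=1.832039, ‖b₂‖=1.832039; λ = 2/(‖b₁‖+‖b₂‖) = 0.545840, sign → tz>0 ⇒ λ=+0.545840
r₁ = λ·B[:,0] = (+0.90611,+0.26048,+0.33333); r₂ = λ·B[:,1] = (-0.22566,+0.96410,-0.13996)
r₃ = r₁×r₂ = (-0.35782,+0.05160,+0.93236); SVD([r₁ r₂ r₃]) → R = UVᵀ:
  R  [+0.90611 -0.22566 -0.35782]
  R  [+0.26048 +0.96410 +0.05160]
  R  [+0.33333 -0.13996 +0.93236]
t = (-0.12067, -0.01878, +0.54584) m
tr R = 2.802572; θ = arccos((tr R − 1)/2) = 0.448067 rad = 25.672°
axis k = ((R−Rᵀ)₃₂, (R−Rᵀ)₁₃, (R−Rᵀ)₂₁) / (2 sinθ) = (-0.221086, -0.797692, +0.561078)
rvec = θ·k = (-0.099061, -0.357419, +0.251400)

rvec=(-0.0991, -0.3574, 0.2514) tvec=(-0.1207, -0.0188, 0.5458)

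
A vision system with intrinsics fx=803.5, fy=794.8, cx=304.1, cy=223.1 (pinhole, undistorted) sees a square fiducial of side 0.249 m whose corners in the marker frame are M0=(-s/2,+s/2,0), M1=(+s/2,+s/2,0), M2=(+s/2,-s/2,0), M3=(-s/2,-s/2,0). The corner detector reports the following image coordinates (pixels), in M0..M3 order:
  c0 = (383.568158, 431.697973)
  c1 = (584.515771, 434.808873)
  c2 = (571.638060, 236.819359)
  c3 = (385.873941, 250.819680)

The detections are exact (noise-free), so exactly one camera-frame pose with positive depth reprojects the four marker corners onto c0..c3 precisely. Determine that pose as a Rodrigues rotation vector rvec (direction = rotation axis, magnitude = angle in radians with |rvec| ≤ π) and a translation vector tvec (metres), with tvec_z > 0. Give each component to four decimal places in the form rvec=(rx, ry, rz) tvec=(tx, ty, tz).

rvec=(-0.3278, 0.4083, -0.0220) tvec=(0.2236, 0.1465, 1.0399)

Intrinsics K: fx=803.5, fy=794.8, cx=304.1, cy=223.1
Marker side s = 0.249 m; corners in marker frame (Z=0):
  M0 = (-0.1245, +0.1245, 0)
  M1 = (+0.1245, +0.1245, 0)
  M2 = (+0.1245, -0.1245, 0)
  M3 = (-0.1245, -0.1245, 0)
Detected image corners:
  c0 = (383.568158, 431.697973) px
  c1 = (584.515771, 434.808873) px
  c2 = (571.638060, 236.819359) px
  c3 = (385.873941, 250.819680) px
Planar DLT: solve 8×8 A·h = b for H (H[2,2]=1):
  H  [+596.51394 -127.10886 +476.82659]
  H  [-148.95046 +655.86497 +335.06329]
  H  [-0.37154 -0.30521 +1.00000]
B = K⁻¹H; ‖b₁‖=0.961589, ‖b₂‖=0.961589; λ = 2/(‖b₁‖+‖b₂‖) = 1.039946, sign → tz>0 ⇒ λ=+1.039946
r₁ = λ·B[:,0] = (+0.91828,-0.08644,-0.38638); r₂ = λ·B[:,1] = (-0.04439,+0.94725,-0.31740)
r₃ = r₁×r₂ = (+0.39343,+0.30861,+0.86601); SVD([r₁ r₂ r₃]) → R = UVᵀ:
  R  [+0.91828 -0.04439 +0.39343]
  R  [-0.08644 +0.94725 +0.30861]
  R  [-0.38638 -0.31740 +0.86601]
t = (+0.22355, +0.14650, +1.03995) m
tr R = 2.731541; θ = arccos((tr R − 1)/2) = 0.524108 rad = 30.029°
axis k = ((R−Rᵀ)₃₂, (R−Rᵀ)₁₃, (R−Rᵀ)₂₁) / (2 sinθ) = (-0.625463, +0.779122, -0.042013)
rvec = θ·k = (-0.327810, +0.408344, -0.022019)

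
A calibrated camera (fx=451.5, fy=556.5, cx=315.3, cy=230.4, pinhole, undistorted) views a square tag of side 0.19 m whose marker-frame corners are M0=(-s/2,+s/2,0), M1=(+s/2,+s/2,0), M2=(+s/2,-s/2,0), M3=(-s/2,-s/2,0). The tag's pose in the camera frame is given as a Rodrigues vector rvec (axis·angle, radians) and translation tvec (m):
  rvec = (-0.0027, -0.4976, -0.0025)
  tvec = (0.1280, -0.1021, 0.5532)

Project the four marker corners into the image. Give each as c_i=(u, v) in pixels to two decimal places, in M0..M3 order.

Intrinsics K: fx=451.5, fy=556.5, cx=315.3, cy=230.4
Marker side s = 0.19 m; corners in marker frame (Z=0):
  M0 = (-0.0950, +0.0950, 0)
  M1 = (+0.0950, +0.0950, 0)
  M2 = (+0.0950, -0.0950, 0)
  M3 = (-0.0950, -0.0950, 0)
rvec = (-0.0027, -0.4976, -0.0025), |rvec| = θ = 0.49761 rad = 28.511°
Rodrigues: sinθ=0.47733, 1−cosθ=0.12128; R = I + sinθ·[k]× + (1−cosθ)·[k]×²:
    [+0.87873 +0.00306 -0.47731]
    [-0.00174 +0.99999 +0.00320]
    [+0.47732 -0.00198 +0.87873]
t = (0.1280, -0.1021, 0.5532) m
M0: Pc = R·M0+t = (+0.04481, -0.00694, +0.50767); u = 451.5·(+0.04481)/0.50767 + 315.3 = 355.1534, v = 556.5·(-0.00694)/0.50767 + 230.4 = 222.7976
M1: Pc = R·M1+t = (+0.21177, -0.00727, +0.59836); u = 451.5·(+0.21177)/0.59836 + 315.3 = 475.0940, v = 556.5·(-0.00727)/0.59836 + 230.4 = 223.6423
M2: Pc = R·M2+t = (+0.21119, -0.19726, +0.59873); u = 451.5·(+0.21119)/0.59873 + 315.3 = 474.5557, v = 556.5·(-0.19726)/0.59873 + 230.4 = 47.0500
M3: Pc = R·M3+t = (+0.04423, -0.19693, +0.50804); u = 451.5·(+0.04423)/0.50804 + 315.3 = 354.6079, v = 556.5·(-0.19693)/0.50804 + 230.4 = 14.6823

c0=(355.15, 222.80) c1=(475.09, 223.64) c2=(474.56, 47.05) c3=(354.61, 14.68)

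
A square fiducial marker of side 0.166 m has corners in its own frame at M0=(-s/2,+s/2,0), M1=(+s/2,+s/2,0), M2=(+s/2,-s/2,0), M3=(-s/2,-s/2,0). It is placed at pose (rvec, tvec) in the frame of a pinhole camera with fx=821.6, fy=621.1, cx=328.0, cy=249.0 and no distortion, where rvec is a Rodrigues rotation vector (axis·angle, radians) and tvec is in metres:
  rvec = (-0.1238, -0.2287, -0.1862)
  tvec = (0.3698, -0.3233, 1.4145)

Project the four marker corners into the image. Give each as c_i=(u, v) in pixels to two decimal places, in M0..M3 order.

Intrinsics K: fx=821.6, fy=621.1, cx=328.0, cy=249.0
Marker side s = 0.166 m; corners in marker frame (Z=0):
  M0 = (-0.0830, +0.0830, 0)
  M1 = (+0.0830, +0.0830, 0)
  M2 = (+0.0830, -0.0830, 0)
  M3 = (-0.0830, -0.0830, 0)
rvec = (-0.1238, -0.2287, -0.1862), |rvec| = θ = 0.31984 rad = 18.326°
Rodrigues: sinθ=0.31442, 1−cosθ=0.05072; R = I + sinθ·[k]× + (1−cosθ)·[k]×²:
    [+0.95688 +0.19708 -0.21339]
    [-0.16901 +0.97521 +0.14281]
    [+0.23625 -0.10059 +0.96647]
t = (0.3698, -0.3233, 1.4145) m
M0: Pc = R·M0+t = (+0.30674, -0.22833, +1.38654); u = 821.6·(+0.30674)/1.38654 + 328.0 = 509.7575, v = 621.1·(-0.22833)/1.38654 + 249.0 = 146.7199
M1: Pc = R·M1+t = (+0.46558, -0.25638, +1.42576); u = 821.6·(+0.46558)/1.42576 + 328.0 = 596.2917, v = 621.1·(-0.25638)/1.42576 + 249.0 = 137.3118
M2: Pc = R·M2+t = (+0.43286, -0.41827, +1.44246); u = 821.6·(+0.43286)/1.44246 + 328.0 = 574.5521, v = 621.1·(-0.41827)/1.44246 + 249.0 = 68.8993
M3: Pc = R·M3+t = (+0.27402, -0.39022, +1.40324); u = 821.6·(+0.27402)/1.40324 + 328.0 = 488.4400, v = 621.1·(-0.39022)/1.40324 + 249.0 = 76.2835

c0=(509.76, 146.72) c1=(596.29, 137.31) c2=(574.55, 68.90) c3=(488.44, 76.28)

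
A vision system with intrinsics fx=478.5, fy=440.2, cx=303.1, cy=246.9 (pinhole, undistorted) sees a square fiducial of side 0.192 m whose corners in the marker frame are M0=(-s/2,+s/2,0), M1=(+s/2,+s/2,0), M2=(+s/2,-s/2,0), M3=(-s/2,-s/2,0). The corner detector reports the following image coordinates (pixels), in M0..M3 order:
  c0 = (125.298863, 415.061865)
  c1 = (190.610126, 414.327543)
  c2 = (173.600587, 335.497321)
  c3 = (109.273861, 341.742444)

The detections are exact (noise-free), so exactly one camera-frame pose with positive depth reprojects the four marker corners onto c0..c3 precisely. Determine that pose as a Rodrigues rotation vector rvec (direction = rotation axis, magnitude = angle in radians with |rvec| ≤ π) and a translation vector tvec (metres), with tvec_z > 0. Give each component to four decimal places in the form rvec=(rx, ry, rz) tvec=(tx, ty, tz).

Intrinsics K: fx=478.5, fy=440.2, cx=303.1, cy=246.9
Marker side s = 0.192 m; corners in marker frame (Z=0):
  M0 = (-0.0960, +0.0960, 0)
  M1 = (+0.0960, +0.0960, 0)
  M2 = (+0.0960, -0.0960, 0)
  M3 = (-0.0960, -0.0960, 0)
Detected image corners:
  c0 = (125.298863, 415.061865) px
  c1 = (190.610126, 414.327543) px
  c2 = (173.600587, 335.497321) px
  c3 = (109.273861, 341.742444) px
Planar DLT: solve 8×8 A·h = b for H (H[2,2]=1):
  H  [+281.24028 +88.45486 +148.53775]
  H  [-159.96971 +402.04522 +376.78184]
  H  [-0.37652 +0.01683 +1.00000]
B = K⁻¹H; ‖b₁‖=0.920668, ‖b₂‖=0.920668; λ = 2/(‖b₁‖+‖b₂‖) = 1.086168, sign → tz>0 ⇒ λ=+1.086168
r₁ = λ·B[:,0] = (+0.89745,-0.16534,-0.40896); r₂ = λ·B[:,1] = (+0.18920,+0.98177,+0.01829)
r₃ = r₁×r₂ = (+0.39848,-0.09379,+0.91237); SVD([r₁ r₂ r₃]) → R = UVᵀ:
  R  [+0.89745 +0.18920 +0.39848]
  R  [-0.16534 +0.98177 -0.09379]
  R  [-0.40896 +0.01829 +0.91237]
t = (-0.35085, +0.32048, +1.08617) m
tr R = 2.791587; θ = arccos((tr R − 1)/2) = 0.460584 rad = 26.389°
axis k = ((R−Rᵀ)₃₂, (R−Rᵀ)₁₃, (R−Rᵀ)₂₁) / (2 sinθ) = (+0.126074, +0.908314, -0.398838)
rvec = θ·k = (+0.058068, +0.418354, -0.183698)

rvec=(0.0581, 0.4184, -0.1837) tvec=(-0.3508, 0.3205, 1.0862)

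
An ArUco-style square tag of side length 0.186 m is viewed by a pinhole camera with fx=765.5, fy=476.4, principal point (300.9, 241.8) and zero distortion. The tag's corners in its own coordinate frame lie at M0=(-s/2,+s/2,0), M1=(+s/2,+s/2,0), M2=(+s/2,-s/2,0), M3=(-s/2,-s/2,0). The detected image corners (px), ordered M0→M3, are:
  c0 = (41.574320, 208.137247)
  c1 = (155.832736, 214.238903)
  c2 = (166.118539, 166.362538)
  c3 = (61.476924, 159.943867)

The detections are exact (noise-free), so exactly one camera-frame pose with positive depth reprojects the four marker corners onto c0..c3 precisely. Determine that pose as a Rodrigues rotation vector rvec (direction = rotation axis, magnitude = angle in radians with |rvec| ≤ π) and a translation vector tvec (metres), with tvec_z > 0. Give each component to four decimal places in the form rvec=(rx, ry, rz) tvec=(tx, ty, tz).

Intrinsics K: fx=765.5, fy=476.4, cx=300.9, cy=241.8
Marker side s = 0.186 m; corners in marker frame (Z=0):
  M0 = (-0.0930, +0.0930, 0)
  M1 = (+0.0930, +0.0930, 0)
  M2 = (+0.0930, -0.0930, 0)
  M3 = (-0.0930, -0.0930, 0)
Detected image corners:
  c0 = (41.574320, 208.137247) px
  c1 = (155.832736, 214.238903) px
  c2 = (166.118539, 166.362538) px
  c3 = (61.476924, 159.943867) px
Planar DLT: solve 8×8 A·h = b for H (H[2,2]=1):
  H  [+597.46605 -129.71738 +107.05816]
  H  [+51.53679 +172.28748 +186.17261]
  H  [+0.09533 -0.45924 +1.00000]
B = K⁻¹H; ‖b₁‖=0.751491, ‖b₂‖=0.751491; λ = 2/(‖b₁‖+‖b₂‖) = 1.330687, sign → tz>0 ⇒ λ=+1.330687
r₁ = λ·B[:,0] = (+0.98872,+0.07957,+0.12686); r₂ = λ·B[:,1] = (+0.01472,+0.79141,-0.61111)
r₃ = r₁×r₂ = (-0.14902,+0.60609,+0.78131); SVD([r₁ r₂ r₃]) → R = UVᵀ:
  R  [+0.98872 +0.01472 -0.14902]
  R  [+0.07957 +0.79141 +0.60609]
  R  [+0.12686 -0.61111 +0.78131]
t = (-0.33696, -0.15538, +1.33069) m
tr R = 2.561447; θ = arccos((tr R − 1)/2) = 0.674973 rad = 38.673°
axis k = ((R−Rᵀ)₃₂, (R−Rᵀ)₁₃, (R−Rᵀ)₂₁) / (2 sinθ) = (-0.973950, -0.220747, +0.051885)
rvec = θ·k = (-0.657390, -0.148998, +0.035021)

rvec=(-0.6574, -0.1490, 0.0350) tvec=(-0.3370, -0.1554, 1.3307)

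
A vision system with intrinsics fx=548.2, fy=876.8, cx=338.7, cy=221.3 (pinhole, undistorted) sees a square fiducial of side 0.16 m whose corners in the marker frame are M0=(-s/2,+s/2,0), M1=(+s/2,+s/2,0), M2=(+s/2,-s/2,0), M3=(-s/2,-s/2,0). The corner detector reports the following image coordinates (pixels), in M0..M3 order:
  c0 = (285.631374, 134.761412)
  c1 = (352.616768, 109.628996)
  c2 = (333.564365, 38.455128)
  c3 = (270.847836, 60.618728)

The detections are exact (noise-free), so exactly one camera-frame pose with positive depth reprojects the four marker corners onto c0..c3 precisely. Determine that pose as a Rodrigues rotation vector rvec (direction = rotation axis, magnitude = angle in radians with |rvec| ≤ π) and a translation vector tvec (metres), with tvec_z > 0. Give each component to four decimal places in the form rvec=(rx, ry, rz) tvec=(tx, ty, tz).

rvec=(-0.6362, -0.0646, -0.2852) tvec=(-0.0669, -0.2042, 1.3087)

Intrinsics K: fx=548.2, fy=876.8, cx=338.7, cy=221.3
Marker side s = 0.16 m; corners in marker frame (Z=0):
  M0 = (-0.0800, +0.0800, 0)
  M1 = (+0.0800, +0.0800, 0)
  M2 = (+0.0800, -0.0800, 0)
  M3 = (-0.0800, -0.0800, 0)
Detected image corners:
  c0 = (285.631374, 134.761412) px
  c1 = (352.616768, 109.628996) px
  c2 = (333.564365, 38.455128) px
  c3 = (270.847836, 60.618728) px
Planar DLT: solve 8×8 A·h = b for H (H[2,2]=1):
  H  [+439.63241 -31.02856 +310.65736]
  H  [-137.85888 +416.19678 +84.47957]
  H  [+0.11197 -0.44062 +1.00000]
B = K⁻¹H; ‖b₁‖=0.764138, ‖b₂‖=0.764138; λ = 2/(‖b₁‖+‖b₂‖) = 1.308663, sign → tz>0 ⇒ λ=+1.308663
r₁ = λ·B[:,0] = (+0.95896,-0.24274,+0.14653); r₂ = λ·B[:,1] = (+0.28219,+0.76673,-0.57662)
r₃ = r₁×r₂ = (+0.02763,+0.59431,+0.80376); SVD([r₁ r₂ r₃]) → R = UVᵀ:
  R  [+0.95896 +0.28219 +0.02763]
  R  [-0.24274 +0.76673 +0.59431]
  R  [+0.14653 -0.57662 +0.80376]
t = (-0.06694, -0.20421, +1.30866) m
tr R = 2.529453; θ = arccos((tr R − 1)/2) = 0.700179 rad = 40.117°
axis k = ((R−Rᵀ)₃₂, (R−Rᵀ)₁₃, (R−Rᵀ)₂₁) / (2 sinθ) = (-0.908608, -0.092264, -0.407332)
rvec = θ·k = (-0.636188, -0.064601, -0.285206)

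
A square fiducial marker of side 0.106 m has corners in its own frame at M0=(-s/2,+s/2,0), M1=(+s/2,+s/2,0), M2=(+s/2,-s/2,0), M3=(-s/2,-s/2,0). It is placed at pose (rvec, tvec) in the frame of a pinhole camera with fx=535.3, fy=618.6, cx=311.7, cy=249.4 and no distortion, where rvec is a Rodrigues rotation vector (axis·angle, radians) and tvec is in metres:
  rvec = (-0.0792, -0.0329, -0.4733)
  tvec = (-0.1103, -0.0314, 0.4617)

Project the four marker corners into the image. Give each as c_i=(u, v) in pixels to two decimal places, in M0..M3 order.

c0=(155.07, 303.29) c1=(266.44, 238.06) c2=(211.79, 113.94) c3=(101.54, 176.73)

Intrinsics K: fx=535.3, fy=618.6, cx=311.7, cy=249.4
Marker side s = 0.106 m; corners in marker frame (Z=0):
  M0 = (-0.0530, +0.0530, 0)
  M1 = (+0.0530, +0.0530, 0)
  M2 = (+0.0530, -0.0530, 0)
  M3 = (-0.0530, -0.0530, 0)
rvec = (-0.0792, -0.0329, -0.4733), |rvec| = θ = 0.48101 rad = 27.560°
Rodrigues: sinθ=0.46267, 1−cosθ=0.11347; R = I + sinθ·[k]× + (1−cosθ)·[k]×²:
    [+0.88961 +0.45654 -0.01326]
    [-0.45398 +0.88706 +0.08382]
    [+0.05003 -0.06854 +0.99639]
t = (-0.1103, -0.0314, 0.4617) m
M0: Pc = R·M0+t = (-0.13325, +0.03968, +0.45542); u = 535.3·(-0.13325)/0.45542 + 311.7 = 155.0735, v = 618.6·(+0.03968)/0.45542 + 249.4 = 303.2916
M1: Pc = R·M1+t = (-0.03895, -0.00845, +0.46072); u = 535.3·(-0.03895)/0.46072 + 311.7 = 266.4396, v = 618.6·(-0.00845)/0.46072 + 249.4 = 238.0586
M2: Pc = R·M2+t = (-0.08735, -0.10248, +0.46798); u = 535.3·(-0.08735)/0.46798 + 311.7 = 211.7885, v = 618.6·(-0.10248)/0.46798 + 249.4 = 113.9443
M3: Pc = R·M3+t = (-0.18165, -0.05435, +0.46268); u = 535.3·(-0.18165)/0.46268 + 311.7 = 101.5448, v = 618.6·(-0.05435)/0.46268 + 249.4 = 176.7303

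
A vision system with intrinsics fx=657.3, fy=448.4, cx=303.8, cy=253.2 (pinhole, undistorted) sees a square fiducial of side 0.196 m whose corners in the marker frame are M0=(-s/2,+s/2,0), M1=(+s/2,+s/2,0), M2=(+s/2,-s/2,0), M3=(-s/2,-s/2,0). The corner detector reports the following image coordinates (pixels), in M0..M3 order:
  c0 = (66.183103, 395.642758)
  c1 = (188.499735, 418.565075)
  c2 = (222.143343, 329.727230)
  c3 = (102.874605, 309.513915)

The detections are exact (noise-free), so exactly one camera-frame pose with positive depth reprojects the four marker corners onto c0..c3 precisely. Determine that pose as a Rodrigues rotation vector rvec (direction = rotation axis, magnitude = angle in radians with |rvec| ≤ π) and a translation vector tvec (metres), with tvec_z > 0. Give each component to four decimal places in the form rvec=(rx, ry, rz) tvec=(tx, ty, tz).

rvec=(-0.1776, 0.0995, 0.2293) tvec=(-0.2431, 0.2446, 1.0032)

Intrinsics K: fx=657.3, fy=448.4, cx=303.8, cy=253.2
Marker side s = 0.196 m; corners in marker frame (Z=0):
  M0 = (-0.0980, +0.0980, 0)
  M1 = (+0.0980, +0.0980, 0)
  M2 = (+0.0980, -0.0980, 0)
  M3 = (-0.0980, -0.0980, 0)
Detected image corners:
  c0 = (66.183103, 395.642758) px
  c1 = (188.499735, 418.565075) px
  c2 = (222.143343, 329.727230) px
  c3 = (102.874605, 309.513915) px
Planar DLT: solve 8×8 A·h = b for H (H[2,2]=1):
  H  [+599.09337 -203.14351 +144.50892]
  H  [+67.12682 +387.02412 +362.53889]
  H  [-0.11780 -0.16303 +1.00000]
B = K⁻¹H; ‖b₁‖=0.996780, ‖b₂‖=0.996780; λ = 2/(‖b₁‖+‖b₂‖) = 1.003230, sign → tz>0 ⇒ λ=+1.003230
r₁ = λ·B[:,0] = (+0.96901,+0.21692,-0.11818); r₂ = λ·B[:,1] = (-0.23446,+0.95827,-0.16356)
r₃ = r₁×r₂ = (+0.07777,+0.18620,+0.97943); SVD([r₁ r₂ r₃]) → R = UVᵀ:
  R  [+0.96901 -0.23446 +0.07777]
  R  [+0.21692 +0.95827 +0.18620]
  R  [-0.11818 -0.16356 +0.97943]
t = (-0.24312, +0.24463, +1.00323) m
tr R = 2.906708; θ = arccos((tr R − 1)/2) = 0.306637 rad = 17.569°
axis k = ((R−Rᵀ)₃₂, (R−Rᵀ)₁₃, (R−Rᵀ)₂₁) / (2 sinθ) = (-0.579346, +0.324564, +0.747674)
rvec = θ·k = (-0.177649, +0.099524, +0.229265)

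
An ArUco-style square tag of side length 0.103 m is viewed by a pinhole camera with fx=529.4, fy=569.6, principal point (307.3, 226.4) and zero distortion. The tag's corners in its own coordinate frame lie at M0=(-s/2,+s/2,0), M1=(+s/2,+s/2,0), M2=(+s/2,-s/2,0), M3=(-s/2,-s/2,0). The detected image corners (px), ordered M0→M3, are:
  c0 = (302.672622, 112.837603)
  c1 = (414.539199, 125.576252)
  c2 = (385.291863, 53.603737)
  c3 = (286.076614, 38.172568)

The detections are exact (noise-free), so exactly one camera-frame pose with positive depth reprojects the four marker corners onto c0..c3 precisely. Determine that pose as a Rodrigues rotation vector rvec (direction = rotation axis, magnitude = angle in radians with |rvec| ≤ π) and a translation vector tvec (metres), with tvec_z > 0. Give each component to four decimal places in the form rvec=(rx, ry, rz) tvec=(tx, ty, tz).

rvec=(-0.7030, -0.3003, -0.0636) tvec=(0.0372, -0.1241, 0.4840)

Intrinsics K: fx=529.4, fy=569.6, cx=307.3, cy=226.4
Marker side s = 0.103 m; corners in marker frame (Z=0):
  M0 = (-0.0515, +0.0515, 0)
  M1 = (+0.0515, +0.0515, 0)
  M2 = (+0.0515, -0.0515, 0)
  M3 = (-0.0515, -0.0515, 0)
Detected image corners:
  c0 = (302.672622, 112.837603) px
  c1 = (414.539199, 125.576252) px
  c2 = (385.291863, 53.603737) px
  c3 = (286.076614, 38.172568) px
Planar DLT: solve 8×8 A·h = b for H (H[2,2]=1):
  H  [+1230.72263 -225.19300 +348.02575]
  H  [+187.59017 +604.50355 +80.32167]
  H  [+0.60537 -1.29527 +1.00000]
B = K⁻¹H; ‖b₁‖=2.066026, ‖b₂‖=2.066026; λ = 2/(‖b₁‖+‖b₂‖) = 0.484021, sign → tz>0 ⇒ λ=+0.484021
r₁ = λ·B[:,0] = (+0.95514,+0.04294,+0.29301); r₂ = λ·B[:,1] = (+0.15803,+0.76287,-0.62694)
r₃ = r₁×r₂ = (-0.25045,+0.64512,+0.72187); SVD([r₁ r₂ r₃]) → R = UVᵀ:
  R  [+0.95514 +0.15803 -0.25045]
  R  [+0.04294 +0.76287 +0.64512]
  R  [+0.29301 -0.62694 +0.72187]
t = (+0.03723, -0.12413, +0.48402) m
tr R = 2.439882; θ = arccos((tr R − 1)/2) = 0.767079 rad = 43.950°
axis k = ((R−Rᵀ)₃₂, (R−Rᵀ)₁₃, (R−Rᵀ)₂₁) / (2 sinθ) = (-0.916425, -0.391524, -0.082911)
rvec = θ·k = (-0.702970, -0.300329, -0.063599)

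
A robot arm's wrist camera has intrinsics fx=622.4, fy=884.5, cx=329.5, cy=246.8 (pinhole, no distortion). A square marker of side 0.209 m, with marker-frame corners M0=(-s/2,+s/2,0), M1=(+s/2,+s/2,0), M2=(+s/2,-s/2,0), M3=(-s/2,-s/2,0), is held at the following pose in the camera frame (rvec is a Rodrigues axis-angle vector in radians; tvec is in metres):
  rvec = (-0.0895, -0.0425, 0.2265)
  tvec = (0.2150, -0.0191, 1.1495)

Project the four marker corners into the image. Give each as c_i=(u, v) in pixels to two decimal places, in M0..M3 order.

c0=(378.81, 292.48) c1=(489.31, 328.78) c2=(511.50, 173.09) c3=(402.99, 136.50)

Intrinsics K: fx=622.4, fy=884.5, cx=329.5, cy=246.8
Marker side s = 0.209 m; corners in marker frame (Z=0):
  M0 = (-0.1045, +0.1045, 0)
  M1 = (+0.1045, +0.1045, 0)
  M2 = (+0.1045, -0.1045, 0)
  M3 = (-0.1045, -0.1045, 0)
rvec = (-0.0895, -0.0425, 0.2265), |rvec| = θ = 0.24722 rad = 14.165°
Rodrigues: sinθ=0.24471, 1−cosθ=0.03040; R = I + sinθ·[k]× + (1−cosθ)·[k]×²:
    [+0.97358 -0.22231 -0.05215]
    [+0.22609 +0.97049 +0.08380]
    [+0.03198 -0.09338 +0.99512]
t = (0.2150, -0.0191, 1.1495) m
M0: Pc = R·M0+t = (+0.09003, +0.05869, +1.13640); u = 622.4·(+0.09003)/1.13640 + 329.5 = 378.8088, v = 884.5·(+0.05869)/1.13640 + 246.8 = 292.4806
M1: Pc = R·M1+t = (+0.29351, +0.10594, +1.14308); u = 622.4·(+0.29351)/1.14308 + 329.5 = 489.3127, v = 884.5·(+0.10594)/1.14308 + 246.8 = 328.7772
M2: Pc = R·M2+t = (+0.33997, -0.09689, +1.16260); u = 622.4·(+0.33997)/1.16260 + 329.5 = 511.5036, v = 884.5·(-0.09689)/1.16260 + 246.8 = 173.0866
M3: Pc = R·M3+t = (+0.13649, -0.14414, +1.15592); u = 622.4·(+0.13649)/1.15592 + 329.5 = 402.9938, v = 884.5·(-0.14414)/1.15592 + 246.8 = 136.5024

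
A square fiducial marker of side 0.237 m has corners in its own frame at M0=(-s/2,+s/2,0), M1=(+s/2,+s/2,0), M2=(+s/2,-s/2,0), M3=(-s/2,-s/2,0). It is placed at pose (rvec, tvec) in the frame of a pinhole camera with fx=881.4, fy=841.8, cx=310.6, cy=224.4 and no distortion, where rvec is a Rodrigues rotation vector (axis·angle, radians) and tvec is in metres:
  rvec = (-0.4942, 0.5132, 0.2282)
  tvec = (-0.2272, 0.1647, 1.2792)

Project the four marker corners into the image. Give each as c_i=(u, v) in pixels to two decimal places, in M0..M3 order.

c0=(60.81, 391.04) c1=(186.05, 423.33) c2=(249.52, 273.15) c3=(127.06, 256.37)

Intrinsics K: fx=881.4, fy=841.8, cx=310.6, cy=224.4
Marker side s = 0.237 m; corners in marker frame (Z=0):
  M0 = (-0.1185, +0.1185, 0)
  M1 = (+0.1185, +0.1185, 0)
  M2 = (+0.1185, -0.1185, 0)
  M3 = (-0.1185, -0.1185, 0)
rvec = (-0.4942, 0.5132, 0.2282), |rvec| = θ = 0.74812 rad = 42.864°
Rodrigues: sinθ=0.68026, 1−cosθ=0.26703; R = I + sinθ·[k]× + (1−cosθ)·[k]×²:
    [+0.84950 -0.32851 +0.41284]
    [+0.08649 +0.85863 +0.50525]
    [-0.52046 -0.39350 +0.75781]
t = (-0.2272, 0.1647, 1.2792) m
M0: Pc = R·M0+t = (-0.36679, +0.25620, +1.29424); u = 881.4·(-0.36679)/1.29424 + 310.6 = 60.8082, v = 841.8·(+0.25620)/1.29424 + 224.4 = 391.0356
M1: Pc = R·M1+t = (-0.16546, +0.27670, +1.17090); u = 881.4·(-0.16546)/1.17090 + 310.6 = 186.0467, v = 841.8·(+0.27670)/1.17090 + 224.4 = 423.3276
M2: Pc = R·M2+t = (-0.08761, +0.07320, +1.26416); u = 881.4·(-0.08761)/1.26416 + 310.6 = 249.5185, v = 841.8·(+0.07320)/1.26416 + 224.4 = 273.1453
M3: Pc = R·M3+t = (-0.28894, +0.05270, +1.38750); u = 881.4·(-0.28894)/1.38750 + 310.6 = 127.0552, v = 841.8·(+0.05270)/1.38750 + 224.4 = 256.3749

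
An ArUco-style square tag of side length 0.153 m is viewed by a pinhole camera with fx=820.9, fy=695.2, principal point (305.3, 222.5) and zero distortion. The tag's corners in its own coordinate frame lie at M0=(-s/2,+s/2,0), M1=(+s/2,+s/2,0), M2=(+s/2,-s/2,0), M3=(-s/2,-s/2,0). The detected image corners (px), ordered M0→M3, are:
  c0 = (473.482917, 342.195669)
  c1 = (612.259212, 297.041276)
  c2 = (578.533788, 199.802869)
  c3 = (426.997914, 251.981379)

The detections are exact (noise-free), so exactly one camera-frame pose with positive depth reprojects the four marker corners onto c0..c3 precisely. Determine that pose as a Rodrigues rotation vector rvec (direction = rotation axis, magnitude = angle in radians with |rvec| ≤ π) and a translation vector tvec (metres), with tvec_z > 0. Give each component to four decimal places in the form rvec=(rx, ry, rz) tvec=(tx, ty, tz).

rvec=(0.5614, 0.0250, -0.4264) tvec=(0.2181, 0.0625, 0.8229)

Intrinsics K: fx=820.9, fy=695.2, cx=305.3, cy=222.5
Marker side s = 0.153 m; corners in marker frame (Z=0):
  M0 = (-0.0765, +0.0765, 0)
  M1 = (+0.0765, +0.0765, 0)
  M2 = (+0.0765, -0.0765, 0)
  M3 = (-0.0765, -0.0765, 0)
Detected image corners:
  c0 = (473.482917, 342.195669) px
  c1 = (612.259212, 297.041276) px
  c2 = (578.533788, 199.802869) px
  c3 = (426.997914, 251.981379) px
Planar DLT: solve 8×8 A·h = b for H (H[2,2]=1):
  H  [+859.19122 +587.22488 +522.84090]
  H  [-362.67201 +781.62257 +275.29264]
  H  [-0.16748 +0.62080 +1.00000]
B = K⁻¹H; ‖b₁‖=1.215268, ‖b₂‖=1.215268; λ = 2/(‖b₁‖+‖b₂‖) = 0.822863, sign → tz>0 ⇒ λ=+0.822863
r₁ = λ·B[:,0] = (+0.91250,-0.38516,-0.13781); r₂ = λ·B[:,1] = (+0.39865,+0.76166,+0.51083)
r₃ = r₁×r₂ = (-0.09179,-0.52107,+0.84856); SVD([r₁ r₂ r₃]) → R = UVᵀ:
  R  [+0.91250 +0.39865 -0.09179]
  R  [-0.38516 +0.76166 -0.52107]
  R  [-0.13781 +0.51083 +0.84856]
t = (+0.21806, +0.06249, +0.82286) m
tr R = 2.522726; θ = arccos((tr R − 1)/2) = 0.705384 rad = 40.416°
axis k = ((R−Rᵀ)₃₂, (R−Rᵀ)₁₃, (R−Rᵀ)₂₁) / (2 sinθ) = (+0.795823, +0.035495, -0.604488)
rvec = θ·k = (+0.561361, +0.025037, -0.426396)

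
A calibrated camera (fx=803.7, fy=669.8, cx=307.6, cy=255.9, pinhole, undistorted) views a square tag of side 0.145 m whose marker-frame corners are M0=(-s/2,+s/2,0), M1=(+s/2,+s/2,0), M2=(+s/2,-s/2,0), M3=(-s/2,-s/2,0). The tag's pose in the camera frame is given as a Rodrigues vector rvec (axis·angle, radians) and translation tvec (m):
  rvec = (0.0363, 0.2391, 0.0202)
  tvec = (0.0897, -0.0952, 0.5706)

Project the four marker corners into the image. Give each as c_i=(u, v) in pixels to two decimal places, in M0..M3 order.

Intrinsics K: fx=803.7, fy=669.8, cx=307.6, cy=255.9
Marker side s = 0.145 m; corners in marker frame (Z=0):
  M0 = (-0.0725, +0.0725, 0)
  M1 = (+0.0725, +0.0725, 0)
  M2 = (+0.0725, -0.0725, 0)
  M3 = (-0.0725, -0.0725, 0)
rvec = (0.0363, 0.2391, 0.0202), |rvec| = θ = 0.24268 rad = 13.905°
Rodrigues: sinθ=0.24031, 1−cosθ=0.02930; R = I + sinθ·[k]× + (1−cosθ)·[k]×²:
    [+0.97135 -0.01568 +0.23712]
    [+0.02432 +0.99914 -0.03354]
    [-0.23640 +0.03835 +0.97090]
t = (0.0897, -0.0952, 0.5706) m
M0: Pc = R·M0+t = (+0.01814, -0.02453, +0.59052); u = 803.7·(+0.01814)/0.59052 + 307.6 = 332.2885, v = 669.8·(-0.02453)/0.59052 + 255.9 = 228.0818
M1: Pc = R·M1+t = (+0.15899, -0.02100, +0.55624); u = 803.7·(+0.15899)/0.55624 + 307.6 = 537.3150, v = 669.8·(-0.02100)/0.55624 + 255.9 = 230.6140
M2: Pc = R·M2+t = (+0.16126, -0.16587, +0.55068); u = 803.7·(+0.16126)/0.55068 + 307.6 = 542.9536, v = 669.8·(-0.16587)/0.55068 + 255.9 = 54.1449
M3: Pc = R·M3+t = (+0.02041, -0.16940, +0.58496); u = 803.7·(+0.02041)/0.58496 + 307.6 = 335.6477, v = 669.8·(-0.16940)/0.58496 + 255.9 = 61.9293

c0=(332.29, 228.08) c1=(537.31, 230.61) c2=(542.95, 54.14) c3=(335.65, 61.93)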